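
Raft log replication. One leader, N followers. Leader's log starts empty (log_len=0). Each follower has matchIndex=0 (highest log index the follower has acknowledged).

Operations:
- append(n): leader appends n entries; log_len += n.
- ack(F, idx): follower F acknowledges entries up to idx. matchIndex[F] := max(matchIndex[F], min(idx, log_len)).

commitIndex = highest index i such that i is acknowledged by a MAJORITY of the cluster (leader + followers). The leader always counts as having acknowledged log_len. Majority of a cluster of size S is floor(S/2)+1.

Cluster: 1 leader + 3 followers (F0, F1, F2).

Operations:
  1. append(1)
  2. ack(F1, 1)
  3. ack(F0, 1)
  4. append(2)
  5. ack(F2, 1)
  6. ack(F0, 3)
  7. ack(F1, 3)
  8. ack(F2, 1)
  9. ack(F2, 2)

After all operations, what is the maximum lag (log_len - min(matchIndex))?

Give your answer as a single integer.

Op 1: append 1 -> log_len=1
Op 2: F1 acks idx 1 -> match: F0=0 F1=1 F2=0; commitIndex=0
Op 3: F0 acks idx 1 -> match: F0=1 F1=1 F2=0; commitIndex=1
Op 4: append 2 -> log_len=3
Op 5: F2 acks idx 1 -> match: F0=1 F1=1 F2=1; commitIndex=1
Op 6: F0 acks idx 3 -> match: F0=3 F1=1 F2=1; commitIndex=1
Op 7: F1 acks idx 3 -> match: F0=3 F1=3 F2=1; commitIndex=3
Op 8: F2 acks idx 1 -> match: F0=3 F1=3 F2=1; commitIndex=3
Op 9: F2 acks idx 2 -> match: F0=3 F1=3 F2=2; commitIndex=3

Answer: 1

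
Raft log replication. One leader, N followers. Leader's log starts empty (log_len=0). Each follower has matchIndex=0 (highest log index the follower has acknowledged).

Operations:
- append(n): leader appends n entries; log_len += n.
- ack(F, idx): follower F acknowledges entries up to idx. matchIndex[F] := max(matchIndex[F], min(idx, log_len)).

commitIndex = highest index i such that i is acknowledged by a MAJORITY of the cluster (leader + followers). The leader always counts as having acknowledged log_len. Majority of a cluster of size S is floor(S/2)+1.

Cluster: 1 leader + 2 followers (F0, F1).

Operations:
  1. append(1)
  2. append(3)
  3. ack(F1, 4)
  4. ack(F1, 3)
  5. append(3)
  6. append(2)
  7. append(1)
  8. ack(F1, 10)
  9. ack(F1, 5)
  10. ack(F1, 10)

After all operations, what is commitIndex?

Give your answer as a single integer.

Answer: 10

Derivation:
Op 1: append 1 -> log_len=1
Op 2: append 3 -> log_len=4
Op 3: F1 acks idx 4 -> match: F0=0 F1=4; commitIndex=4
Op 4: F1 acks idx 3 -> match: F0=0 F1=4; commitIndex=4
Op 5: append 3 -> log_len=7
Op 6: append 2 -> log_len=9
Op 7: append 1 -> log_len=10
Op 8: F1 acks idx 10 -> match: F0=0 F1=10; commitIndex=10
Op 9: F1 acks idx 5 -> match: F0=0 F1=10; commitIndex=10
Op 10: F1 acks idx 10 -> match: F0=0 F1=10; commitIndex=10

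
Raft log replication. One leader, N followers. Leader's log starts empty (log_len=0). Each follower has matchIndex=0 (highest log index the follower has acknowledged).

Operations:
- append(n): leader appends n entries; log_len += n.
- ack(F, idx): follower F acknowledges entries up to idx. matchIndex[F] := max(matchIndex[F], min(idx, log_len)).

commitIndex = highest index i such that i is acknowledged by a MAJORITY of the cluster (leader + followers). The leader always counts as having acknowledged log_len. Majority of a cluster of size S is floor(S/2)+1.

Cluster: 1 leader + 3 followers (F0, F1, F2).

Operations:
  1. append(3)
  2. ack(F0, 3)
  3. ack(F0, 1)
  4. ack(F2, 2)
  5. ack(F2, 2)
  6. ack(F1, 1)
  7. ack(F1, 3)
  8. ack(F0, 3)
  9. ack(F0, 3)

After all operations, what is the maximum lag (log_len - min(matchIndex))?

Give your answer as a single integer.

Op 1: append 3 -> log_len=3
Op 2: F0 acks idx 3 -> match: F0=3 F1=0 F2=0; commitIndex=0
Op 3: F0 acks idx 1 -> match: F0=3 F1=0 F2=0; commitIndex=0
Op 4: F2 acks idx 2 -> match: F0=3 F1=0 F2=2; commitIndex=2
Op 5: F2 acks idx 2 -> match: F0=3 F1=0 F2=2; commitIndex=2
Op 6: F1 acks idx 1 -> match: F0=3 F1=1 F2=2; commitIndex=2
Op 7: F1 acks idx 3 -> match: F0=3 F1=3 F2=2; commitIndex=3
Op 8: F0 acks idx 3 -> match: F0=3 F1=3 F2=2; commitIndex=3
Op 9: F0 acks idx 3 -> match: F0=3 F1=3 F2=2; commitIndex=3

Answer: 1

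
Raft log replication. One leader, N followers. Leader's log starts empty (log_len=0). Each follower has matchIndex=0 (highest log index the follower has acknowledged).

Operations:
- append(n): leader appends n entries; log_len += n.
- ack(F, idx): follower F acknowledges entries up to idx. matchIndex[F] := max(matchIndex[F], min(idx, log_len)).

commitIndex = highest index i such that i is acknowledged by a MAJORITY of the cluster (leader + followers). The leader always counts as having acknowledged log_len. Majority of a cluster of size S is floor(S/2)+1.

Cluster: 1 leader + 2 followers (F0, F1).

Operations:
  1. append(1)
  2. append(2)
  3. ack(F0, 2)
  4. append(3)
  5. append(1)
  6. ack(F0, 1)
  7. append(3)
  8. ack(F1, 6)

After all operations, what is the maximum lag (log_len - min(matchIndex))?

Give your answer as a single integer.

Answer: 8

Derivation:
Op 1: append 1 -> log_len=1
Op 2: append 2 -> log_len=3
Op 3: F0 acks idx 2 -> match: F0=2 F1=0; commitIndex=2
Op 4: append 3 -> log_len=6
Op 5: append 1 -> log_len=7
Op 6: F0 acks idx 1 -> match: F0=2 F1=0; commitIndex=2
Op 7: append 3 -> log_len=10
Op 8: F1 acks idx 6 -> match: F0=2 F1=6; commitIndex=6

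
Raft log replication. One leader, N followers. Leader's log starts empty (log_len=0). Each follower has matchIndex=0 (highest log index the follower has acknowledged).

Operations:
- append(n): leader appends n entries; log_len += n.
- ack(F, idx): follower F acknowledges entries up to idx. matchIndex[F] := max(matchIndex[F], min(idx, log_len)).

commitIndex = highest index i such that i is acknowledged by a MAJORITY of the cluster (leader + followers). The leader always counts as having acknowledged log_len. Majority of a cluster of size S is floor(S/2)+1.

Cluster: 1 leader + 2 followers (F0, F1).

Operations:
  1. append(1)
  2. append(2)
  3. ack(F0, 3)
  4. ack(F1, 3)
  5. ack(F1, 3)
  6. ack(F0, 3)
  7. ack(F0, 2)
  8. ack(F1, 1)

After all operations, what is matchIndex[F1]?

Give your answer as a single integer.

Op 1: append 1 -> log_len=1
Op 2: append 2 -> log_len=3
Op 3: F0 acks idx 3 -> match: F0=3 F1=0; commitIndex=3
Op 4: F1 acks idx 3 -> match: F0=3 F1=3; commitIndex=3
Op 5: F1 acks idx 3 -> match: F0=3 F1=3; commitIndex=3
Op 6: F0 acks idx 3 -> match: F0=3 F1=3; commitIndex=3
Op 7: F0 acks idx 2 -> match: F0=3 F1=3; commitIndex=3
Op 8: F1 acks idx 1 -> match: F0=3 F1=3; commitIndex=3

Answer: 3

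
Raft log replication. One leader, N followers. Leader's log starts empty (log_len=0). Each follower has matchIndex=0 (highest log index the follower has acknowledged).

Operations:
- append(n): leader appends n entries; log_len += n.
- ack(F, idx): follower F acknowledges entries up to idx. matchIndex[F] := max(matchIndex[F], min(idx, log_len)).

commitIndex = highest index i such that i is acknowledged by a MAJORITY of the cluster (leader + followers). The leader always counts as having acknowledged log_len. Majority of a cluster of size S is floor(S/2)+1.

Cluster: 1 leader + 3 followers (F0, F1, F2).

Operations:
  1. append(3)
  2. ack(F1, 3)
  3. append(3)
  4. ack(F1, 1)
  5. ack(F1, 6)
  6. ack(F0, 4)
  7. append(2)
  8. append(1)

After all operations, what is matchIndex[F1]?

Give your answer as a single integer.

Op 1: append 3 -> log_len=3
Op 2: F1 acks idx 3 -> match: F0=0 F1=3 F2=0; commitIndex=0
Op 3: append 3 -> log_len=6
Op 4: F1 acks idx 1 -> match: F0=0 F1=3 F2=0; commitIndex=0
Op 5: F1 acks idx 6 -> match: F0=0 F1=6 F2=0; commitIndex=0
Op 6: F0 acks idx 4 -> match: F0=4 F1=6 F2=0; commitIndex=4
Op 7: append 2 -> log_len=8
Op 8: append 1 -> log_len=9

Answer: 6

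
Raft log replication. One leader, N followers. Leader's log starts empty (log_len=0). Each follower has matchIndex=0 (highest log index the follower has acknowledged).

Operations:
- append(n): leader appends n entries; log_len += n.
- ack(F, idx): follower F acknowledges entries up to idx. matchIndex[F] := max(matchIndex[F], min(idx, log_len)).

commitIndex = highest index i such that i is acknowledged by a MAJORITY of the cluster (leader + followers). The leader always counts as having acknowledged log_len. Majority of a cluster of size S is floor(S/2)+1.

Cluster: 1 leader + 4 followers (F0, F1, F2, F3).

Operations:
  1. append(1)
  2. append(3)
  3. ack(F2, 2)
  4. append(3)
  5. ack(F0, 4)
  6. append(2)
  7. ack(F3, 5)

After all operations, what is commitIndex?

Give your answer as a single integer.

Answer: 4

Derivation:
Op 1: append 1 -> log_len=1
Op 2: append 3 -> log_len=4
Op 3: F2 acks idx 2 -> match: F0=0 F1=0 F2=2 F3=0; commitIndex=0
Op 4: append 3 -> log_len=7
Op 5: F0 acks idx 4 -> match: F0=4 F1=0 F2=2 F3=0; commitIndex=2
Op 6: append 2 -> log_len=9
Op 7: F3 acks idx 5 -> match: F0=4 F1=0 F2=2 F3=5; commitIndex=4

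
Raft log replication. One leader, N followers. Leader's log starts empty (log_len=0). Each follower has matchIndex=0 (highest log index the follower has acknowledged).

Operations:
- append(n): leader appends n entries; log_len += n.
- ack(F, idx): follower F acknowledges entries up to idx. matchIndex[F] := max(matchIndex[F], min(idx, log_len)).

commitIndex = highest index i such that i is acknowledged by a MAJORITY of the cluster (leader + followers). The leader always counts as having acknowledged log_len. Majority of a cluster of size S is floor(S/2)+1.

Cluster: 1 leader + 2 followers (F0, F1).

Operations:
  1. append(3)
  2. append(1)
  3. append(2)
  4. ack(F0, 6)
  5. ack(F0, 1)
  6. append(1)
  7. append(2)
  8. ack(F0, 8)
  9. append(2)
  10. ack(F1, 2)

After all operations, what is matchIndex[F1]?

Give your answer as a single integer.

Answer: 2

Derivation:
Op 1: append 3 -> log_len=3
Op 2: append 1 -> log_len=4
Op 3: append 2 -> log_len=6
Op 4: F0 acks idx 6 -> match: F0=6 F1=0; commitIndex=6
Op 5: F0 acks idx 1 -> match: F0=6 F1=0; commitIndex=6
Op 6: append 1 -> log_len=7
Op 7: append 2 -> log_len=9
Op 8: F0 acks idx 8 -> match: F0=8 F1=0; commitIndex=8
Op 9: append 2 -> log_len=11
Op 10: F1 acks idx 2 -> match: F0=8 F1=2; commitIndex=8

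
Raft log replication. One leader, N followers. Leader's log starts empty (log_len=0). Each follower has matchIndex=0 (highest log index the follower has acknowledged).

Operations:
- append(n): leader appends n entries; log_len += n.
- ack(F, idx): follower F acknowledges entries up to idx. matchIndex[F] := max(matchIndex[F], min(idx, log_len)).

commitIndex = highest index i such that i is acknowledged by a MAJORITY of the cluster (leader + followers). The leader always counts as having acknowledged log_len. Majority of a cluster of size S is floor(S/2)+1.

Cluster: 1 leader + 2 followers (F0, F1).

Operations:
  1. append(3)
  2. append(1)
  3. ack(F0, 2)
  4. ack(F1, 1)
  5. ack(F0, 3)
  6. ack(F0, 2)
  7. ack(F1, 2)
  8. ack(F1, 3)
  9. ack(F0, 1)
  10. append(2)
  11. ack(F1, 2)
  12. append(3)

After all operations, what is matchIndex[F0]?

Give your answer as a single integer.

Op 1: append 3 -> log_len=3
Op 2: append 1 -> log_len=4
Op 3: F0 acks idx 2 -> match: F0=2 F1=0; commitIndex=2
Op 4: F1 acks idx 1 -> match: F0=2 F1=1; commitIndex=2
Op 5: F0 acks idx 3 -> match: F0=3 F1=1; commitIndex=3
Op 6: F0 acks idx 2 -> match: F0=3 F1=1; commitIndex=3
Op 7: F1 acks idx 2 -> match: F0=3 F1=2; commitIndex=3
Op 8: F1 acks idx 3 -> match: F0=3 F1=3; commitIndex=3
Op 9: F0 acks idx 1 -> match: F0=3 F1=3; commitIndex=3
Op 10: append 2 -> log_len=6
Op 11: F1 acks idx 2 -> match: F0=3 F1=3; commitIndex=3
Op 12: append 3 -> log_len=9

Answer: 3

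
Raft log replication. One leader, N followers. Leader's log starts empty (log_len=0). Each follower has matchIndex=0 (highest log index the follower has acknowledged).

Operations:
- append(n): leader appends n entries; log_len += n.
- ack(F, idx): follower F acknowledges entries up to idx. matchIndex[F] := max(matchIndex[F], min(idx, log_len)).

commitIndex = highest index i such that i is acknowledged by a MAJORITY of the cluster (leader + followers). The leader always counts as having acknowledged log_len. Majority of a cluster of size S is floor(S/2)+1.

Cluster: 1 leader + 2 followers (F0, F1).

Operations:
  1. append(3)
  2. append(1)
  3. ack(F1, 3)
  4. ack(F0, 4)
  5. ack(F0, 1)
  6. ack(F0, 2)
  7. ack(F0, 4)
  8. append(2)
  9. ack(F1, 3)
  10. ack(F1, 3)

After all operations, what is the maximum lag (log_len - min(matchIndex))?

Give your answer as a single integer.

Op 1: append 3 -> log_len=3
Op 2: append 1 -> log_len=4
Op 3: F1 acks idx 3 -> match: F0=0 F1=3; commitIndex=3
Op 4: F0 acks idx 4 -> match: F0=4 F1=3; commitIndex=4
Op 5: F0 acks idx 1 -> match: F0=4 F1=3; commitIndex=4
Op 6: F0 acks idx 2 -> match: F0=4 F1=3; commitIndex=4
Op 7: F0 acks idx 4 -> match: F0=4 F1=3; commitIndex=4
Op 8: append 2 -> log_len=6
Op 9: F1 acks idx 3 -> match: F0=4 F1=3; commitIndex=4
Op 10: F1 acks idx 3 -> match: F0=4 F1=3; commitIndex=4

Answer: 3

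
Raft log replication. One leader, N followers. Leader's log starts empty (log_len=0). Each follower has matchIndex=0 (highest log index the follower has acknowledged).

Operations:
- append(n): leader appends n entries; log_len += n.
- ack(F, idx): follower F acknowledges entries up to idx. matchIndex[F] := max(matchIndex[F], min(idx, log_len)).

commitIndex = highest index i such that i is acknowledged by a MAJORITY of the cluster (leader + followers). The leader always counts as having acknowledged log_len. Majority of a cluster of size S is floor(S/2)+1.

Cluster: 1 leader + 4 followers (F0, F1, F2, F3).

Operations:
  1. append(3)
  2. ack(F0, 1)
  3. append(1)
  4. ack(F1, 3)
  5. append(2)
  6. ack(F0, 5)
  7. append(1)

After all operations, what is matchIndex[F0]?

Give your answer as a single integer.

Answer: 5

Derivation:
Op 1: append 3 -> log_len=3
Op 2: F0 acks idx 1 -> match: F0=1 F1=0 F2=0 F3=0; commitIndex=0
Op 3: append 1 -> log_len=4
Op 4: F1 acks idx 3 -> match: F0=1 F1=3 F2=0 F3=0; commitIndex=1
Op 5: append 2 -> log_len=6
Op 6: F0 acks idx 5 -> match: F0=5 F1=3 F2=0 F3=0; commitIndex=3
Op 7: append 1 -> log_len=7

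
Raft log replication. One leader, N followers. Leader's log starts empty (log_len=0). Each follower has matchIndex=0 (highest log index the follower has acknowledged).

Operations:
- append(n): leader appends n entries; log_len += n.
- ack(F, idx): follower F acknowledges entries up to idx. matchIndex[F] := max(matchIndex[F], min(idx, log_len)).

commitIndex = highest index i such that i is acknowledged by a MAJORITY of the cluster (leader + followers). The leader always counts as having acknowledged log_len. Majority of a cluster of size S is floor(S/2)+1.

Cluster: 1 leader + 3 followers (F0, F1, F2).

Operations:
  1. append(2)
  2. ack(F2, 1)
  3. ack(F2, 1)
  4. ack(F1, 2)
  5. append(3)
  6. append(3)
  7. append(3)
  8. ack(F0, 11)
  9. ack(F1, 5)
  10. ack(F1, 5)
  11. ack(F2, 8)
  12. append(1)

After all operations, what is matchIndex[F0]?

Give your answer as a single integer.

Op 1: append 2 -> log_len=2
Op 2: F2 acks idx 1 -> match: F0=0 F1=0 F2=1; commitIndex=0
Op 3: F2 acks idx 1 -> match: F0=0 F1=0 F2=1; commitIndex=0
Op 4: F1 acks idx 2 -> match: F0=0 F1=2 F2=1; commitIndex=1
Op 5: append 3 -> log_len=5
Op 6: append 3 -> log_len=8
Op 7: append 3 -> log_len=11
Op 8: F0 acks idx 11 -> match: F0=11 F1=2 F2=1; commitIndex=2
Op 9: F1 acks idx 5 -> match: F0=11 F1=5 F2=1; commitIndex=5
Op 10: F1 acks idx 5 -> match: F0=11 F1=5 F2=1; commitIndex=5
Op 11: F2 acks idx 8 -> match: F0=11 F1=5 F2=8; commitIndex=8
Op 12: append 1 -> log_len=12

Answer: 11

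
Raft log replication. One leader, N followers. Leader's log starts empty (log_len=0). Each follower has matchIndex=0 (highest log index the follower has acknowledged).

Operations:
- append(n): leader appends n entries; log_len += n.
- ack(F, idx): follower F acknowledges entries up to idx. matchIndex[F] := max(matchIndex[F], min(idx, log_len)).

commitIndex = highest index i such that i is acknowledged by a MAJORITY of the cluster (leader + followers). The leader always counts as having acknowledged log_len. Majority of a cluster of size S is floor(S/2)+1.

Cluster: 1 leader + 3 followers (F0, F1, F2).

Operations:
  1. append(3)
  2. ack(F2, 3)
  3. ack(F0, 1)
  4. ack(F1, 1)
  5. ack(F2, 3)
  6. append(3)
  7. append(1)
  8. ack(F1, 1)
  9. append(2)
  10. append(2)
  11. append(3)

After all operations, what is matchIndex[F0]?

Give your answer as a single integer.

Op 1: append 3 -> log_len=3
Op 2: F2 acks idx 3 -> match: F0=0 F1=0 F2=3; commitIndex=0
Op 3: F0 acks idx 1 -> match: F0=1 F1=0 F2=3; commitIndex=1
Op 4: F1 acks idx 1 -> match: F0=1 F1=1 F2=3; commitIndex=1
Op 5: F2 acks idx 3 -> match: F0=1 F1=1 F2=3; commitIndex=1
Op 6: append 3 -> log_len=6
Op 7: append 1 -> log_len=7
Op 8: F1 acks idx 1 -> match: F0=1 F1=1 F2=3; commitIndex=1
Op 9: append 2 -> log_len=9
Op 10: append 2 -> log_len=11
Op 11: append 3 -> log_len=14

Answer: 1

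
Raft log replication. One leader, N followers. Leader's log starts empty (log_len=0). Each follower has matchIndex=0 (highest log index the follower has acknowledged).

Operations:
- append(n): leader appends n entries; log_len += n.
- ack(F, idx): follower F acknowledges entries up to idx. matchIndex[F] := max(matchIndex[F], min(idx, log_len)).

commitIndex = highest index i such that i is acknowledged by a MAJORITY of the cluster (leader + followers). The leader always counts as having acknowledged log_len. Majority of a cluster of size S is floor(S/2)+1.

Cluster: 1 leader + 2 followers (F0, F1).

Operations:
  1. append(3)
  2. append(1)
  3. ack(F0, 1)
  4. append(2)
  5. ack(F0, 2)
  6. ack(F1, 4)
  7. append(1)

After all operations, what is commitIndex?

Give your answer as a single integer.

Op 1: append 3 -> log_len=3
Op 2: append 1 -> log_len=4
Op 3: F0 acks idx 1 -> match: F0=1 F1=0; commitIndex=1
Op 4: append 2 -> log_len=6
Op 5: F0 acks idx 2 -> match: F0=2 F1=0; commitIndex=2
Op 6: F1 acks idx 4 -> match: F0=2 F1=4; commitIndex=4
Op 7: append 1 -> log_len=7

Answer: 4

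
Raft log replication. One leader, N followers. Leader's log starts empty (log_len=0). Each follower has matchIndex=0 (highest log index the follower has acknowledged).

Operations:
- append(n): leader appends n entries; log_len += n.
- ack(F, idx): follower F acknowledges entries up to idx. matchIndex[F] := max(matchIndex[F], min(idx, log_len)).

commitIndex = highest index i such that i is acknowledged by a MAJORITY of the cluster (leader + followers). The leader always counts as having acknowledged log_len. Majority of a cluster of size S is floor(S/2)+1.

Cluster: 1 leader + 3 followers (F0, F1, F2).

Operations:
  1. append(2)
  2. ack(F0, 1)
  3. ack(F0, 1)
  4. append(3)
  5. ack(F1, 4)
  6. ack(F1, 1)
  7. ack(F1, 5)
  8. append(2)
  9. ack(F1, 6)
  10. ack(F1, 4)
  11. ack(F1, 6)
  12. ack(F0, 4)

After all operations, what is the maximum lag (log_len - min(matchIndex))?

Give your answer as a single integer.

Answer: 7

Derivation:
Op 1: append 2 -> log_len=2
Op 2: F0 acks idx 1 -> match: F0=1 F1=0 F2=0; commitIndex=0
Op 3: F0 acks idx 1 -> match: F0=1 F1=0 F2=0; commitIndex=0
Op 4: append 3 -> log_len=5
Op 5: F1 acks idx 4 -> match: F0=1 F1=4 F2=0; commitIndex=1
Op 6: F1 acks idx 1 -> match: F0=1 F1=4 F2=0; commitIndex=1
Op 7: F1 acks idx 5 -> match: F0=1 F1=5 F2=0; commitIndex=1
Op 8: append 2 -> log_len=7
Op 9: F1 acks idx 6 -> match: F0=1 F1=6 F2=0; commitIndex=1
Op 10: F1 acks idx 4 -> match: F0=1 F1=6 F2=0; commitIndex=1
Op 11: F1 acks idx 6 -> match: F0=1 F1=6 F2=0; commitIndex=1
Op 12: F0 acks idx 4 -> match: F0=4 F1=6 F2=0; commitIndex=4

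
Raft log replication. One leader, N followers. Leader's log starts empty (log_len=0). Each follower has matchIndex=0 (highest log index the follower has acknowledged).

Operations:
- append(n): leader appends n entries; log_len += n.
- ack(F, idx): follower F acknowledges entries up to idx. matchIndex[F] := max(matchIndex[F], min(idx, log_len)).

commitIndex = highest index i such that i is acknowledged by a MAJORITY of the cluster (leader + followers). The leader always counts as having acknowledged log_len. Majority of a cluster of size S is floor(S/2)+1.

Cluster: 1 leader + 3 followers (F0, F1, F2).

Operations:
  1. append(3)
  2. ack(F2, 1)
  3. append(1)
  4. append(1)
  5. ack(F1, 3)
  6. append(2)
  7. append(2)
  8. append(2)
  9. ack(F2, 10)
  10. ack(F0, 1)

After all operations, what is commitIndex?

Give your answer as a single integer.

Answer: 3

Derivation:
Op 1: append 3 -> log_len=3
Op 2: F2 acks idx 1 -> match: F0=0 F1=0 F2=1; commitIndex=0
Op 3: append 1 -> log_len=4
Op 4: append 1 -> log_len=5
Op 5: F1 acks idx 3 -> match: F0=0 F1=3 F2=1; commitIndex=1
Op 6: append 2 -> log_len=7
Op 7: append 2 -> log_len=9
Op 8: append 2 -> log_len=11
Op 9: F2 acks idx 10 -> match: F0=0 F1=3 F2=10; commitIndex=3
Op 10: F0 acks idx 1 -> match: F0=1 F1=3 F2=10; commitIndex=3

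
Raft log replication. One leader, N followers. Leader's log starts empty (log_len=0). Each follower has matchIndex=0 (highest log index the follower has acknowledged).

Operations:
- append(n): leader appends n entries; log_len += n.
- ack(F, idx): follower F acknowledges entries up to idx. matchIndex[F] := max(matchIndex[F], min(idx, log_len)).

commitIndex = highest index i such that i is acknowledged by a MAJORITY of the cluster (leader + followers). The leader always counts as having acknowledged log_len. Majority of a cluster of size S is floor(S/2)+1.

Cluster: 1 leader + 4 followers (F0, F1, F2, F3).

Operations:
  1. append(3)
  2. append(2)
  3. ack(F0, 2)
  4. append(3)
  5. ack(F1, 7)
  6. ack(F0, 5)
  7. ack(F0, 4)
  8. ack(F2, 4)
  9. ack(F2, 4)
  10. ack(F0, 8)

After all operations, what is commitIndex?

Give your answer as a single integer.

Op 1: append 3 -> log_len=3
Op 2: append 2 -> log_len=5
Op 3: F0 acks idx 2 -> match: F0=2 F1=0 F2=0 F3=0; commitIndex=0
Op 4: append 3 -> log_len=8
Op 5: F1 acks idx 7 -> match: F0=2 F1=7 F2=0 F3=0; commitIndex=2
Op 6: F0 acks idx 5 -> match: F0=5 F1=7 F2=0 F3=0; commitIndex=5
Op 7: F0 acks idx 4 -> match: F0=5 F1=7 F2=0 F3=0; commitIndex=5
Op 8: F2 acks idx 4 -> match: F0=5 F1=7 F2=4 F3=0; commitIndex=5
Op 9: F2 acks idx 4 -> match: F0=5 F1=7 F2=4 F3=0; commitIndex=5
Op 10: F0 acks idx 8 -> match: F0=8 F1=7 F2=4 F3=0; commitIndex=7

Answer: 7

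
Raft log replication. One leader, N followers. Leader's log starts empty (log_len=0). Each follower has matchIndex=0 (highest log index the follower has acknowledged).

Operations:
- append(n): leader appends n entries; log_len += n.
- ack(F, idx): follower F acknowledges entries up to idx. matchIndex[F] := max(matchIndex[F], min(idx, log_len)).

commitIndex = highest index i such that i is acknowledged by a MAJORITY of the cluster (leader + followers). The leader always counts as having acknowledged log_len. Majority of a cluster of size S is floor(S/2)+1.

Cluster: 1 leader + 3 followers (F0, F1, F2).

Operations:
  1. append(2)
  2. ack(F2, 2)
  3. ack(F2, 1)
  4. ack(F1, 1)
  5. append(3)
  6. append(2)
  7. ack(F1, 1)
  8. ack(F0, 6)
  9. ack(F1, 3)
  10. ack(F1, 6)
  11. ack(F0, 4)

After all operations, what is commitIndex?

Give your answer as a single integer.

Op 1: append 2 -> log_len=2
Op 2: F2 acks idx 2 -> match: F0=0 F1=0 F2=2; commitIndex=0
Op 3: F2 acks idx 1 -> match: F0=0 F1=0 F2=2; commitIndex=0
Op 4: F1 acks idx 1 -> match: F0=0 F1=1 F2=2; commitIndex=1
Op 5: append 3 -> log_len=5
Op 6: append 2 -> log_len=7
Op 7: F1 acks idx 1 -> match: F0=0 F1=1 F2=2; commitIndex=1
Op 8: F0 acks idx 6 -> match: F0=6 F1=1 F2=2; commitIndex=2
Op 9: F1 acks idx 3 -> match: F0=6 F1=3 F2=2; commitIndex=3
Op 10: F1 acks idx 6 -> match: F0=6 F1=6 F2=2; commitIndex=6
Op 11: F0 acks idx 4 -> match: F0=6 F1=6 F2=2; commitIndex=6

Answer: 6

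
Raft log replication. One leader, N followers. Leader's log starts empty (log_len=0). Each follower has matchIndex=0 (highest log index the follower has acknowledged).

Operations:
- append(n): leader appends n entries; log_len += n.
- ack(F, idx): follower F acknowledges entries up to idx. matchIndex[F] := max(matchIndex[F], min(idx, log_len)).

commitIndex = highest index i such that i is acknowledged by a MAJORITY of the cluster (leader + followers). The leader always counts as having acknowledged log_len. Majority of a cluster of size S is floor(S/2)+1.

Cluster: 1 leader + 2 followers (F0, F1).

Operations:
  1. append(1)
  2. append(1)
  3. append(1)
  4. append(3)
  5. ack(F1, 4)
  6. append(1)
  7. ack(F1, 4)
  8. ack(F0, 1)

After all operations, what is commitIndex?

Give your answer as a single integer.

Op 1: append 1 -> log_len=1
Op 2: append 1 -> log_len=2
Op 3: append 1 -> log_len=3
Op 4: append 3 -> log_len=6
Op 5: F1 acks idx 4 -> match: F0=0 F1=4; commitIndex=4
Op 6: append 1 -> log_len=7
Op 7: F1 acks idx 4 -> match: F0=0 F1=4; commitIndex=4
Op 8: F0 acks idx 1 -> match: F0=1 F1=4; commitIndex=4

Answer: 4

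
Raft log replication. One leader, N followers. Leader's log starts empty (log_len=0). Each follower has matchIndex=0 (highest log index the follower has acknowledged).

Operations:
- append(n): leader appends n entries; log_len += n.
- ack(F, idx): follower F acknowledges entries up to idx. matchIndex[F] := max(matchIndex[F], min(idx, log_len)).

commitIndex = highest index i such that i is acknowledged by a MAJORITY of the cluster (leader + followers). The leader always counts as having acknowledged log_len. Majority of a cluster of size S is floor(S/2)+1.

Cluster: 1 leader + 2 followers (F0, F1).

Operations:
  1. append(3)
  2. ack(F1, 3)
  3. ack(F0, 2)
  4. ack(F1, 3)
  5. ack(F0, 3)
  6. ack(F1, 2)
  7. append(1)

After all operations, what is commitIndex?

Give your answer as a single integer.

Answer: 3

Derivation:
Op 1: append 3 -> log_len=3
Op 2: F1 acks idx 3 -> match: F0=0 F1=3; commitIndex=3
Op 3: F0 acks idx 2 -> match: F0=2 F1=3; commitIndex=3
Op 4: F1 acks idx 3 -> match: F0=2 F1=3; commitIndex=3
Op 5: F0 acks idx 3 -> match: F0=3 F1=3; commitIndex=3
Op 6: F1 acks idx 2 -> match: F0=3 F1=3; commitIndex=3
Op 7: append 1 -> log_len=4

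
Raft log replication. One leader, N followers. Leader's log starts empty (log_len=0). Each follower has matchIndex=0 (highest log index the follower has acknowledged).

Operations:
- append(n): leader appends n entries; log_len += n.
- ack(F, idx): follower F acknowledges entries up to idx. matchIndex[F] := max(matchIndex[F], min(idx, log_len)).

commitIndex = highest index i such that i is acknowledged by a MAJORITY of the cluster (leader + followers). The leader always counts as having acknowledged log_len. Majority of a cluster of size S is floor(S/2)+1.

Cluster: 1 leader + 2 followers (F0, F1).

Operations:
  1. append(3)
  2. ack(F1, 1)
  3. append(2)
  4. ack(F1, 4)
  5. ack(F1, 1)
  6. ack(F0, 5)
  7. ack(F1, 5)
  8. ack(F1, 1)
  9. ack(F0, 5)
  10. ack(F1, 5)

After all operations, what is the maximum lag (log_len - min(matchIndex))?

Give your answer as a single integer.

Op 1: append 3 -> log_len=3
Op 2: F1 acks idx 1 -> match: F0=0 F1=1; commitIndex=1
Op 3: append 2 -> log_len=5
Op 4: F1 acks idx 4 -> match: F0=0 F1=4; commitIndex=4
Op 5: F1 acks idx 1 -> match: F0=0 F1=4; commitIndex=4
Op 6: F0 acks idx 5 -> match: F0=5 F1=4; commitIndex=5
Op 7: F1 acks idx 5 -> match: F0=5 F1=5; commitIndex=5
Op 8: F1 acks idx 1 -> match: F0=5 F1=5; commitIndex=5
Op 9: F0 acks idx 5 -> match: F0=5 F1=5; commitIndex=5
Op 10: F1 acks idx 5 -> match: F0=5 F1=5; commitIndex=5

Answer: 0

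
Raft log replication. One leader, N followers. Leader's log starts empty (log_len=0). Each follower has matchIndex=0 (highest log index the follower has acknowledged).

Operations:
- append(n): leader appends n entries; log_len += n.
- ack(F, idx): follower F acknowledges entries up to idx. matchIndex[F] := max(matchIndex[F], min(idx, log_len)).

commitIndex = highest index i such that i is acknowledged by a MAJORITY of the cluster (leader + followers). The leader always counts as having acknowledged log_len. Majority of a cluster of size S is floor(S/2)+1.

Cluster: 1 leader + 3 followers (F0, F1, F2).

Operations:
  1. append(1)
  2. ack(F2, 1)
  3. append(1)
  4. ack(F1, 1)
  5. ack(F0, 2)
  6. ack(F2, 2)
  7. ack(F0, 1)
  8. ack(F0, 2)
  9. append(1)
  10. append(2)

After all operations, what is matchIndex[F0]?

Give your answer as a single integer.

Op 1: append 1 -> log_len=1
Op 2: F2 acks idx 1 -> match: F0=0 F1=0 F2=1; commitIndex=0
Op 3: append 1 -> log_len=2
Op 4: F1 acks idx 1 -> match: F0=0 F1=1 F2=1; commitIndex=1
Op 5: F0 acks idx 2 -> match: F0=2 F1=1 F2=1; commitIndex=1
Op 6: F2 acks idx 2 -> match: F0=2 F1=1 F2=2; commitIndex=2
Op 7: F0 acks idx 1 -> match: F0=2 F1=1 F2=2; commitIndex=2
Op 8: F0 acks idx 2 -> match: F0=2 F1=1 F2=2; commitIndex=2
Op 9: append 1 -> log_len=3
Op 10: append 2 -> log_len=5

Answer: 2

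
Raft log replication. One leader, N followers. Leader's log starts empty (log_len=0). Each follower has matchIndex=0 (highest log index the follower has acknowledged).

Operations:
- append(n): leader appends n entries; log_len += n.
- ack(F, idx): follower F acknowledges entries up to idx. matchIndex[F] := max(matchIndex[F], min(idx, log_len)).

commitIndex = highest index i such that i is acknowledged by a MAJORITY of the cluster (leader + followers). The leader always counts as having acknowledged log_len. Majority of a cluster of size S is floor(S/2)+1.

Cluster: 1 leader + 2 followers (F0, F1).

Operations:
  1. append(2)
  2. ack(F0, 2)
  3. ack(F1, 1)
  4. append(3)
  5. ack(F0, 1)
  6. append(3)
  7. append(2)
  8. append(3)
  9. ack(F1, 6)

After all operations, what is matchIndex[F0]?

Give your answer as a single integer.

Answer: 2

Derivation:
Op 1: append 2 -> log_len=2
Op 2: F0 acks idx 2 -> match: F0=2 F1=0; commitIndex=2
Op 3: F1 acks idx 1 -> match: F0=2 F1=1; commitIndex=2
Op 4: append 3 -> log_len=5
Op 5: F0 acks idx 1 -> match: F0=2 F1=1; commitIndex=2
Op 6: append 3 -> log_len=8
Op 7: append 2 -> log_len=10
Op 8: append 3 -> log_len=13
Op 9: F1 acks idx 6 -> match: F0=2 F1=6; commitIndex=6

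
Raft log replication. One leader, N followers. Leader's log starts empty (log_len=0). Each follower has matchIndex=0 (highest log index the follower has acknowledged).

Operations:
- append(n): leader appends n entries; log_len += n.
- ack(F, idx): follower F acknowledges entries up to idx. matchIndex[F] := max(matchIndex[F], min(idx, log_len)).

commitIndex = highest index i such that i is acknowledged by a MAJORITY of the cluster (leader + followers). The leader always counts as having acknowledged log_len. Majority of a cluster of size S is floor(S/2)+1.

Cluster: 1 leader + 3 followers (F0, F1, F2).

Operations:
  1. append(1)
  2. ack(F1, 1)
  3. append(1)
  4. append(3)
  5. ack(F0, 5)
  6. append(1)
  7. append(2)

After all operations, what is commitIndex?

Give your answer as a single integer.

Answer: 1

Derivation:
Op 1: append 1 -> log_len=1
Op 2: F1 acks idx 1 -> match: F0=0 F1=1 F2=0; commitIndex=0
Op 3: append 1 -> log_len=2
Op 4: append 3 -> log_len=5
Op 5: F0 acks idx 5 -> match: F0=5 F1=1 F2=0; commitIndex=1
Op 6: append 1 -> log_len=6
Op 7: append 2 -> log_len=8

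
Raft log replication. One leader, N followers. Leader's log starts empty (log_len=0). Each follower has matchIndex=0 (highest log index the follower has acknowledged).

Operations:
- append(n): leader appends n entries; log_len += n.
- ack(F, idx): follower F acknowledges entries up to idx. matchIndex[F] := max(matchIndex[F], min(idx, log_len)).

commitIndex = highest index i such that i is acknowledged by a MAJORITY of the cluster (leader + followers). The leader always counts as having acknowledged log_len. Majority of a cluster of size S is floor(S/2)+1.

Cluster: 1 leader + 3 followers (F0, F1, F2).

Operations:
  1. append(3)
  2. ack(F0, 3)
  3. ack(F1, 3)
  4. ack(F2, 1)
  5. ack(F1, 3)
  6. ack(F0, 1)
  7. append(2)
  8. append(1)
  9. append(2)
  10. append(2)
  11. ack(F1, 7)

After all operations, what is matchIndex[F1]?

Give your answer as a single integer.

Op 1: append 3 -> log_len=3
Op 2: F0 acks idx 3 -> match: F0=3 F1=0 F2=0; commitIndex=0
Op 3: F1 acks idx 3 -> match: F0=3 F1=3 F2=0; commitIndex=3
Op 4: F2 acks idx 1 -> match: F0=3 F1=3 F2=1; commitIndex=3
Op 5: F1 acks idx 3 -> match: F0=3 F1=3 F2=1; commitIndex=3
Op 6: F0 acks idx 1 -> match: F0=3 F1=3 F2=1; commitIndex=3
Op 7: append 2 -> log_len=5
Op 8: append 1 -> log_len=6
Op 9: append 2 -> log_len=8
Op 10: append 2 -> log_len=10
Op 11: F1 acks idx 7 -> match: F0=3 F1=7 F2=1; commitIndex=3

Answer: 7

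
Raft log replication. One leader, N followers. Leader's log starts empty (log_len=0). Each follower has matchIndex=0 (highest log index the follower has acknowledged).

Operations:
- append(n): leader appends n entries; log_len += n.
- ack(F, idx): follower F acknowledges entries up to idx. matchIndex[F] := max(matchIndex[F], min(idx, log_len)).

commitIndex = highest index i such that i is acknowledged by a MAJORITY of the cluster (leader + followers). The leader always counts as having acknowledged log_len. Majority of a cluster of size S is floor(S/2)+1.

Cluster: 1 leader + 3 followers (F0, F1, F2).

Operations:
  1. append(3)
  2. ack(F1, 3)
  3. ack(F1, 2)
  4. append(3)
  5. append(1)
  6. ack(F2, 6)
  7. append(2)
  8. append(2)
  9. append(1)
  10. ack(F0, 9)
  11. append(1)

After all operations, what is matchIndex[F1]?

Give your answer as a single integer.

Answer: 3

Derivation:
Op 1: append 3 -> log_len=3
Op 2: F1 acks idx 3 -> match: F0=0 F1=3 F2=0; commitIndex=0
Op 3: F1 acks idx 2 -> match: F0=0 F1=3 F2=0; commitIndex=0
Op 4: append 3 -> log_len=6
Op 5: append 1 -> log_len=7
Op 6: F2 acks idx 6 -> match: F0=0 F1=3 F2=6; commitIndex=3
Op 7: append 2 -> log_len=9
Op 8: append 2 -> log_len=11
Op 9: append 1 -> log_len=12
Op 10: F0 acks idx 9 -> match: F0=9 F1=3 F2=6; commitIndex=6
Op 11: append 1 -> log_len=13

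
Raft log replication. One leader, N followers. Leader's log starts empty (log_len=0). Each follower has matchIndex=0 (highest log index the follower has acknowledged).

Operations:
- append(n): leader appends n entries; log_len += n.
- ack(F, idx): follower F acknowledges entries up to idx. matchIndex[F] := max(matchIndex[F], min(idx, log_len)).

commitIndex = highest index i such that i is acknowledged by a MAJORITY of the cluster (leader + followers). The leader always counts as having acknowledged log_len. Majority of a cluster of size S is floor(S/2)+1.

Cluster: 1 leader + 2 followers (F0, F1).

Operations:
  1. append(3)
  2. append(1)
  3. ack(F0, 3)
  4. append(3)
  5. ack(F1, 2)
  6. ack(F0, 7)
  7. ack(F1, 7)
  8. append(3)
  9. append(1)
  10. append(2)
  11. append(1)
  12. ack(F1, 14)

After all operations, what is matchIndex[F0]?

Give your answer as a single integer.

Op 1: append 3 -> log_len=3
Op 2: append 1 -> log_len=4
Op 3: F0 acks idx 3 -> match: F0=3 F1=0; commitIndex=3
Op 4: append 3 -> log_len=7
Op 5: F1 acks idx 2 -> match: F0=3 F1=2; commitIndex=3
Op 6: F0 acks idx 7 -> match: F0=7 F1=2; commitIndex=7
Op 7: F1 acks idx 7 -> match: F0=7 F1=7; commitIndex=7
Op 8: append 3 -> log_len=10
Op 9: append 1 -> log_len=11
Op 10: append 2 -> log_len=13
Op 11: append 1 -> log_len=14
Op 12: F1 acks idx 14 -> match: F0=7 F1=14; commitIndex=14

Answer: 7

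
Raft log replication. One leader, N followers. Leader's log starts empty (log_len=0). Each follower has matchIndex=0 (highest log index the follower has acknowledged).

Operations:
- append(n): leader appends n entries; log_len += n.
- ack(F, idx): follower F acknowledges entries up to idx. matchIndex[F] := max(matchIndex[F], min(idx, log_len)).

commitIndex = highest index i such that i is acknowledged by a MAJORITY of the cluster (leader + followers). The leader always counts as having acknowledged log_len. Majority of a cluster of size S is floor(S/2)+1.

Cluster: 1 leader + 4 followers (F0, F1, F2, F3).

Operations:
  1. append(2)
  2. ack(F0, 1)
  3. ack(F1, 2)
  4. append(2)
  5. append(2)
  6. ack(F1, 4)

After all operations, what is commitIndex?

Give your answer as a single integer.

Answer: 1

Derivation:
Op 1: append 2 -> log_len=2
Op 2: F0 acks idx 1 -> match: F0=1 F1=0 F2=0 F3=0; commitIndex=0
Op 3: F1 acks idx 2 -> match: F0=1 F1=2 F2=0 F3=0; commitIndex=1
Op 4: append 2 -> log_len=4
Op 5: append 2 -> log_len=6
Op 6: F1 acks idx 4 -> match: F0=1 F1=4 F2=0 F3=0; commitIndex=1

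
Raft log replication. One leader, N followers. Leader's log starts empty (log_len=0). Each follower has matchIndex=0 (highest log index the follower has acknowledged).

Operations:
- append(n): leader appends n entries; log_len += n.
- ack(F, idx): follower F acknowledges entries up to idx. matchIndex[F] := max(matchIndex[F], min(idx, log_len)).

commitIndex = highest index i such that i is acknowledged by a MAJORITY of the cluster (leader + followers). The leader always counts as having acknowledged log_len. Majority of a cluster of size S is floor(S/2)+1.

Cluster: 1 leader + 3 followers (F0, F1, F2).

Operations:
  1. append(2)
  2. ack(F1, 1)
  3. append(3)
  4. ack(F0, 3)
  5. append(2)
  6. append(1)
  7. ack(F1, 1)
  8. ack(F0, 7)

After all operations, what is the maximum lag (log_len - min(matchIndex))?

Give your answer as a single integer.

Answer: 8

Derivation:
Op 1: append 2 -> log_len=2
Op 2: F1 acks idx 1 -> match: F0=0 F1=1 F2=0; commitIndex=0
Op 3: append 3 -> log_len=5
Op 4: F0 acks idx 3 -> match: F0=3 F1=1 F2=0; commitIndex=1
Op 5: append 2 -> log_len=7
Op 6: append 1 -> log_len=8
Op 7: F1 acks idx 1 -> match: F0=3 F1=1 F2=0; commitIndex=1
Op 8: F0 acks idx 7 -> match: F0=7 F1=1 F2=0; commitIndex=1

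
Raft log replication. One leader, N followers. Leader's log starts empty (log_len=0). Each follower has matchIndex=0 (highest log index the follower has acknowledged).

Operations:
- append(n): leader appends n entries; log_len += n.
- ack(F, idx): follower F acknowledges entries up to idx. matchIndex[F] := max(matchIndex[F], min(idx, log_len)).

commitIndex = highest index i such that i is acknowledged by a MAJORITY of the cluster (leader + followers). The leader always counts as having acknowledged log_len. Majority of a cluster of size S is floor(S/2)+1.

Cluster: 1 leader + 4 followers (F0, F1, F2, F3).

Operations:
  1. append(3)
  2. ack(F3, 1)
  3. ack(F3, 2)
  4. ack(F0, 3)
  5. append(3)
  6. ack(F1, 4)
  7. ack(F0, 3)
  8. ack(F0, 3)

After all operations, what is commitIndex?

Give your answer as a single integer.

Answer: 3

Derivation:
Op 1: append 3 -> log_len=3
Op 2: F3 acks idx 1 -> match: F0=0 F1=0 F2=0 F3=1; commitIndex=0
Op 3: F3 acks idx 2 -> match: F0=0 F1=0 F2=0 F3=2; commitIndex=0
Op 4: F0 acks idx 3 -> match: F0=3 F1=0 F2=0 F3=2; commitIndex=2
Op 5: append 3 -> log_len=6
Op 6: F1 acks idx 4 -> match: F0=3 F1=4 F2=0 F3=2; commitIndex=3
Op 7: F0 acks idx 3 -> match: F0=3 F1=4 F2=0 F3=2; commitIndex=3
Op 8: F0 acks idx 3 -> match: F0=3 F1=4 F2=0 F3=2; commitIndex=3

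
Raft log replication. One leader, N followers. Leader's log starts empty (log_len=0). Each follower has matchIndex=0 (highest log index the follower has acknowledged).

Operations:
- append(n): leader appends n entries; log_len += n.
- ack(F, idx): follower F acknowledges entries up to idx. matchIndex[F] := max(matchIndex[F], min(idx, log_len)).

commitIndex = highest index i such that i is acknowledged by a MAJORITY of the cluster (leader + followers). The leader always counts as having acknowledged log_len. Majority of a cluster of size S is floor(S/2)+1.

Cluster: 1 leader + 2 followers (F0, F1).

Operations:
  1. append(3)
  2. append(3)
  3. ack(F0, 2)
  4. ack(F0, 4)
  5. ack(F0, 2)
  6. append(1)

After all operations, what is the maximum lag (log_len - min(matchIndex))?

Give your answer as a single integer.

Answer: 7

Derivation:
Op 1: append 3 -> log_len=3
Op 2: append 3 -> log_len=6
Op 3: F0 acks idx 2 -> match: F0=2 F1=0; commitIndex=2
Op 4: F0 acks idx 4 -> match: F0=4 F1=0; commitIndex=4
Op 5: F0 acks idx 2 -> match: F0=4 F1=0; commitIndex=4
Op 6: append 1 -> log_len=7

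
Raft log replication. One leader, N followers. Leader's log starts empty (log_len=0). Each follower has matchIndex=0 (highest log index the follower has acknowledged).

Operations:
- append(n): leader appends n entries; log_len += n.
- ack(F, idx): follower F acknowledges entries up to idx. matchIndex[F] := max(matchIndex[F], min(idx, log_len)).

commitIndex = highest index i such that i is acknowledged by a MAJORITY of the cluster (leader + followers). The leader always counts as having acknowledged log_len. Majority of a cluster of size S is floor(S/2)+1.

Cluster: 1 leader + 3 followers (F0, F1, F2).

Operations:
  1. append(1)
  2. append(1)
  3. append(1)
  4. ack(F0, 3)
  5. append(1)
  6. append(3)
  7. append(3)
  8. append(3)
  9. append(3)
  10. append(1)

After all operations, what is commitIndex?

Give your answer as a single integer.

Answer: 0

Derivation:
Op 1: append 1 -> log_len=1
Op 2: append 1 -> log_len=2
Op 3: append 1 -> log_len=3
Op 4: F0 acks idx 3 -> match: F0=3 F1=0 F2=0; commitIndex=0
Op 5: append 1 -> log_len=4
Op 6: append 3 -> log_len=7
Op 7: append 3 -> log_len=10
Op 8: append 3 -> log_len=13
Op 9: append 3 -> log_len=16
Op 10: append 1 -> log_len=17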